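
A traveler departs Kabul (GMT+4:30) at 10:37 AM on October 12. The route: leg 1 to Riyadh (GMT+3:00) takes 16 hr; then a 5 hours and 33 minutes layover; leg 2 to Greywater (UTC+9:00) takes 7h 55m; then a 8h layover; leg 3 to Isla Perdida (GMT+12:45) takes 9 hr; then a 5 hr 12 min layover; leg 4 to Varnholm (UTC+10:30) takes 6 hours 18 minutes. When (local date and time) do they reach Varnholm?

Convert departure to UTC: 10:37 AM − 4:30 = 6:07 AM UTC on Oct 12.
Add 16 hours leg 1 → 10:07 PM UTC.
Add 5 hours 33 minutes layover in Riyadh → 3:40 AM UTC (Oct 13).
Add 7 hours 55 minutes leg 2 → 11:35 AM UTC.
Add 8 hours layover in Greywater → 7:35 PM UTC.
Add 9 hours leg 3 → 4:35 AM UTC (Oct 14).
Add 5 hours and 12 minutes layover in Isla Perdida → 9:47 AM UTC.
Add 6 hours 18 minutes leg 4 → 4:05 PM UTC.
Varnholm is UTC+10:30, so local arrival = 4:05 PM + 10:30 = 2:35 AM on Oct 15.

2:35 AM on Oct 15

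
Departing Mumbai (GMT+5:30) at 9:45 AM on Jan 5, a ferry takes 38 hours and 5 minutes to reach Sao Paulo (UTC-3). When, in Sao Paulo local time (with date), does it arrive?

Convert departure to UTC: 9:45 AM − 5:30 = 4:15 AM UTC on Jan 5.
Add 38 hours 5 minutes travel time → 6:20 PM UTC (Jan 6).
Sao Paulo is UTC−3:00, so local arrival = 6:20 PM − 3:00 = 3:20 PM on Jan 6.

3:20 PM on January 6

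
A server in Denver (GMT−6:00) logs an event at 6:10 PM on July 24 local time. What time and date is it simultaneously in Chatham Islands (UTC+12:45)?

12:55 PM on Jul 25

In UTC: 6:10 PM + 6:00 = 12:10 AM on Jul 25.
Chatham Islands is UTC+12:45: 12:10 AM + 12:45 = 12:55 PM on Jul 25.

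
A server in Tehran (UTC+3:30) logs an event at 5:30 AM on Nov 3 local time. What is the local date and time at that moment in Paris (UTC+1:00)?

3:00 AM on November 3

In UTC: 5:30 AM − 3:30 = 2:00 AM on Nov 3.
Paris is UTC+1:00: 2:00 AM + 1:00 = 3:00 AM on Nov 3.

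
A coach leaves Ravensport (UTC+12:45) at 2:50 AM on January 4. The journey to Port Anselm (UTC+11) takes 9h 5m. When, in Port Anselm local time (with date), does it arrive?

10:10 AM on January 4

Convert departure to UTC: 2:50 AM − 12:45 = 2:05 PM UTC on Jan 3.
Add 9 hours and 5 minutes travel time → 11:10 PM UTC.
Port Anselm is UTC+11:00, so local arrival = 11:10 PM + 11:00 = 10:10 AM on Jan 4.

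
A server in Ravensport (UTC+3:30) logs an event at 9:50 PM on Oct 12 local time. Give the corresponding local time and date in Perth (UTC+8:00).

In UTC: 9:50 PM − 3:30 = 6:20 PM on Oct 12.
Perth is UTC+8:00: 6:20 PM + 8:00 = 2:20 AM on Oct 13.

2:20 AM on October 13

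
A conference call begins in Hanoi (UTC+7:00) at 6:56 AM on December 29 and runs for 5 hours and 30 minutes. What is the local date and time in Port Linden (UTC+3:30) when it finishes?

Convert start to UTC: 6:56 AM − 7:00 = 11:56 PM UTC on Dec 28.
Add 5 hours and 30 minutes duration → 5:26 AM UTC (Dec 29).
Port Linden is UTC+3:30, so local end time = 5:26 AM + 3:30 = 8:56 AM on Dec 29.

8:56 AM on Dec 29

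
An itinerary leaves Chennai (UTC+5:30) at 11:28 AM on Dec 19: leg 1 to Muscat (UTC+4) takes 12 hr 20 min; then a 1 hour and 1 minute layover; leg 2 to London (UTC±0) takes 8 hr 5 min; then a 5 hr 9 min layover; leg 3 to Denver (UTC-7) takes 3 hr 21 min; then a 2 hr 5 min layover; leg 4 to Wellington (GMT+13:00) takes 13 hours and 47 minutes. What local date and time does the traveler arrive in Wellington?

4:46 PM on December 21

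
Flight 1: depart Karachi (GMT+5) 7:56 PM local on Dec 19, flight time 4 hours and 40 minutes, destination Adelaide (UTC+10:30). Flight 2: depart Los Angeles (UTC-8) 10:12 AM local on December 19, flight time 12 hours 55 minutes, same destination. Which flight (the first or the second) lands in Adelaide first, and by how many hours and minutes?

Flight 1 in UTC: 7:56 PM − 5:00 = 2:56 PM on Dec 19.
+4 hours and 40 minutes → arrive 7:36 PM UTC on Dec 19.
Flight 2 in UTC: 10:12 AM + 8:00 = 6:12 PM on Dec 19.
+12 hours and 55 minutes → arrive 7:07 AM UTC on Dec 20.
Flight 1 lands earlier by 11 hours 31 minutes.

the first, by 11 hours 31 minutes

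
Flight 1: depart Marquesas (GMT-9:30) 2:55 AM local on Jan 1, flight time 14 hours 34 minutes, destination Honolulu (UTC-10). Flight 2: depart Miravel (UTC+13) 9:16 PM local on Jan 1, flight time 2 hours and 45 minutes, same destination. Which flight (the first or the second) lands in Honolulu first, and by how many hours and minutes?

the second, by 15 hours 58 minutes

Flight 1 in UTC: 2:55 AM + 9:30 = 12:25 PM on Jan 1.
+14 hours and 34 minutes → arrive 2:59 AM UTC on Jan 2.
Flight 2 in UTC: 9:16 PM − 13:00 = 8:16 AM on Jan 1.
+2 hours 45 minutes → arrive 11:01 AM UTC on Jan 1.
Flight 2 lands earlier by 15 hours 58 minutes.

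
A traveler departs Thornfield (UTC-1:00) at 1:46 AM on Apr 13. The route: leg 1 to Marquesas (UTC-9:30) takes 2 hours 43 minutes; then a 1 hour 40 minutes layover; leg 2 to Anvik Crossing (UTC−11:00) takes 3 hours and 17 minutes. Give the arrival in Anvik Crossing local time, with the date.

Convert departure to UTC: 1:46 AM + 1:00 = 2:46 AM UTC on Apr 13.
Add 2 hours 43 minutes leg 1 → 5:29 AM UTC.
Add 1 hour and 40 minutes layover in Marquesas → 7:09 AM UTC.
Add 3 hours and 17 minutes leg 2 → 10:26 AM UTC.
Anvik Crossing is UTC−11:00, so local arrival = 10:26 AM − 11:00 = 11:26 PM on Apr 12.

11:26 PM on April 12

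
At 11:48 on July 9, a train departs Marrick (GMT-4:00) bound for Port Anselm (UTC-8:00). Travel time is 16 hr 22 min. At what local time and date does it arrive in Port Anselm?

00:10 on Jul 10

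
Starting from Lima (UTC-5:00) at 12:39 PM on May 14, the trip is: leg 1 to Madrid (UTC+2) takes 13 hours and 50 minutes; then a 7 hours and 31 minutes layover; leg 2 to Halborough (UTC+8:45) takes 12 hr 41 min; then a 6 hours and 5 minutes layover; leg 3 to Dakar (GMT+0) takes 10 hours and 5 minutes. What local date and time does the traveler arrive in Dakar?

7:51 PM on May 16

Convert departure to UTC: 12:39 PM + 5:00 = 5:39 PM UTC on May 14.
Add 13 hours 50 minutes leg 1 → 7:29 AM UTC (May 15).
Add 7 hours 31 minutes layover in Madrid → 3:00 PM UTC.
Add 12 hours 41 minutes leg 2 → 3:41 AM UTC (May 16).
Add 6 hours 5 minutes layover in Halborough → 9:46 AM UTC.
Add 10 hours and 5 minutes leg 3 → 7:51 PM UTC.
Dakar is UTC+0, so local arrival is the same: 7:51 PM on May 16.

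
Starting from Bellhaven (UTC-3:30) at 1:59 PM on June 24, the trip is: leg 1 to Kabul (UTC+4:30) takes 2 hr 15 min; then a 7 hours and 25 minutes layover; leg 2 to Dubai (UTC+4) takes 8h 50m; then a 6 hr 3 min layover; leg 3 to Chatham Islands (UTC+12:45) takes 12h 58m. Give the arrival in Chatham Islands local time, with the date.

Convert departure to UTC: 1:59 PM + 3:30 = 5:29 PM UTC on Jun 24.
Add 2 hours 15 minutes leg 1 → 7:44 PM UTC.
Add 7 hours 25 minutes layover in Kabul → 3:09 AM UTC (Jun 25).
Add 8 hours and 50 minutes leg 2 → 11:59 AM UTC.
Add 6 hours 3 minutes layover in Dubai → 6:02 PM UTC.
Add 12 hours and 58 minutes leg 3 → 7:00 AM UTC (Jun 26).
Chatham Islands is UTC+12:45, so local arrival = 7:00 AM + 12:45 = 7:45 PM on Jun 26.

7:45 PM on June 26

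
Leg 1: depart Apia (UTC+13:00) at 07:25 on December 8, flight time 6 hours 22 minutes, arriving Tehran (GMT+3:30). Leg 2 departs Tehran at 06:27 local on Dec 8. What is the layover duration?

2 hours 10 minutes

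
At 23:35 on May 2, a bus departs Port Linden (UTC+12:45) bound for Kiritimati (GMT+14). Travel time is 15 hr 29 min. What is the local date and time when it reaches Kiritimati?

Convert departure to UTC: 23:35 − 12:45 = 10:50 UTC on May 2.
Add 15 hours 29 minutes travel time → 02:19 UTC (May 3).
Kiritimati is UTC+14:00, so local arrival = 02:19 + 14:00 = 16:19 on May 3.

16:19 on May 3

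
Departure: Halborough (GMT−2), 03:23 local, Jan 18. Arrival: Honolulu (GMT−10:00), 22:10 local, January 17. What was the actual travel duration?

2 hours 47 minutes

Departure in UTC: 03:23 + 2:00 = 05:23 on Jan 18.
Arrival in UTC: 22:10 + 10:00 = 08:10 on Jan 18.
Elapsed = 08:10 − 05:23 = 2 hours 47 minutes.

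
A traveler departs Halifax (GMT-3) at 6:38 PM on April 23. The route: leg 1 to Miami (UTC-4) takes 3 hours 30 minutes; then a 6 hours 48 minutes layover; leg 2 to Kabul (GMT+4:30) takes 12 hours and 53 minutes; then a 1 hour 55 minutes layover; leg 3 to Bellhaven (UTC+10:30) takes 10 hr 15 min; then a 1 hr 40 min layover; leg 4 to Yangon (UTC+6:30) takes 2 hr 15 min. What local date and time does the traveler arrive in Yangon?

Convert departure to UTC: 6:38 PM + 3:00 = 9:38 PM UTC on Apr 23.
Add 3 hours 30 minutes leg 1 → 1:08 AM UTC (Apr 24).
Add 6 hours and 48 minutes layover in Miami → 7:56 AM UTC.
Add 12 hours and 53 minutes leg 2 → 8:49 PM UTC.
Add 1 hour and 55 minutes layover in Kabul → 10:44 PM UTC.
Add 10 hours and 15 minutes leg 3 → 8:59 AM UTC (Apr 25).
Add 1 hour 40 minutes layover in Bellhaven → 10:39 AM UTC.
Add 2 hours 15 minutes leg 4 → 12:54 PM UTC.
Yangon is UTC+6:30, so local arrival = 12:54 PM + 6:30 = 7:24 PM on Apr 25.

7:24 PM on April 25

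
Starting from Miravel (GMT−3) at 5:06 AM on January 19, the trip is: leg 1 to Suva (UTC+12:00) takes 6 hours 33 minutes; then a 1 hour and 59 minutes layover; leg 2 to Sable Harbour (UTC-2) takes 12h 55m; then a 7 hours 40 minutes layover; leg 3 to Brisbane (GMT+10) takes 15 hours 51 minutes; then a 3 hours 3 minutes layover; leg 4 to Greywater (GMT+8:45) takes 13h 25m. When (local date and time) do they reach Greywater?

6:17 AM on January 22

Convert departure to UTC: 5:06 AM + 3:00 = 8:06 AM UTC on Jan 19.
Add 6 hours and 33 minutes leg 1 → 2:39 PM UTC.
Add 1 hour 59 minutes layover in Suva → 4:38 PM UTC.
Add 12 hours 55 minutes leg 2 → 5:33 AM UTC (Jan 20).
Add 7 hours 40 minutes layover in Sable Harbour → 1:13 PM UTC.
Add 15 hours 51 minutes leg 3 → 5:04 AM UTC (Jan 21).
Add 3 hours and 3 minutes layover in Brisbane → 8:07 AM UTC.
Add 13 hours and 25 minutes leg 4 → 9:32 PM UTC.
Greywater is UTC+8:45, so local arrival = 9:32 PM + 8:45 = 6:17 AM on Jan 22.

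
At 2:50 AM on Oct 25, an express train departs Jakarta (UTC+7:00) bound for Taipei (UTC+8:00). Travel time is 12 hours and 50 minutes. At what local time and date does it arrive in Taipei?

Taipei is 1:00 ahead of Jakarta.
After 12 hours and 50 minutes it is 3:40 PM in Jakarta.
Shift by the zone difference: 3:40 PM + 1:00 = 4:40 PM on Oct 25 in Taipei.

4:40 PM on October 25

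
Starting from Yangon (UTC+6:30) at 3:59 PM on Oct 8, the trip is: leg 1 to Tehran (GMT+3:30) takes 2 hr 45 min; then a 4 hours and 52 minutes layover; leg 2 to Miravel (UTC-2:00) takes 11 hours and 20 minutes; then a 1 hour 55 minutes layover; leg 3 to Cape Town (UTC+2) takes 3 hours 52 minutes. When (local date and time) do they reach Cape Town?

12:13 PM on Oct 9

Convert departure to UTC: 3:59 PM − 6:30 = 9:29 AM UTC on Oct 8.
Add 2 hours and 45 minutes leg 1 → 12:14 PM UTC.
Add 4 hours and 52 minutes layover in Tehran → 5:06 PM UTC.
Add 11 hours 20 minutes leg 2 → 4:26 AM UTC (Oct 9).
Add 1 hour 55 minutes layover in Miravel → 6:21 AM UTC.
Add 3 hours and 52 minutes leg 3 → 10:13 AM UTC.
Cape Town is UTC+2:00, so local arrival = 10:13 AM + 2:00 = 12:13 PM on Oct 9.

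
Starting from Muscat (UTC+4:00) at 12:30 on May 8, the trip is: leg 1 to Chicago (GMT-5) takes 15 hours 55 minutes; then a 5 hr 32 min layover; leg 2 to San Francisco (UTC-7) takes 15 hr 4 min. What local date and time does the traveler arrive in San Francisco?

Convert departure to UTC: 12:30 − 4:00 = 08:30 UTC on May 8.
Add 15 hours and 55 minutes leg 1 → 00:25 UTC (May 9).
Add 5 hours and 32 minutes layover in Chicago → 05:57 UTC.
Add 15 hours 4 minutes leg 2 → 21:01 UTC.
San Francisco is UTC−7:00, so local arrival = 21:01 − 7:00 = 14:01 on May 9.

14:01 on May 9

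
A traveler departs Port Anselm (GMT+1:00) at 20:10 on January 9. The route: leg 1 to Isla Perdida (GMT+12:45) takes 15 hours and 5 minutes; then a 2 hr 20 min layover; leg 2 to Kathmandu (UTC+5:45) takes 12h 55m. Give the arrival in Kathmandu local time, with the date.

Convert departure to UTC: 20:10 − 1:00 = 19:10 UTC on Jan 9.
Add 15 hours 5 minutes leg 1 → 10:15 UTC (Jan 10).
Add 2 hours 20 minutes layover in Isla Perdida → 12:35 UTC.
Add 12 hours 55 minutes leg 2 → 01:30 UTC (Jan 11).
Kathmandu is UTC+5:45, so local arrival = 01:30 + 5:45 = 07:15 on Jan 11.

07:15 on Jan 11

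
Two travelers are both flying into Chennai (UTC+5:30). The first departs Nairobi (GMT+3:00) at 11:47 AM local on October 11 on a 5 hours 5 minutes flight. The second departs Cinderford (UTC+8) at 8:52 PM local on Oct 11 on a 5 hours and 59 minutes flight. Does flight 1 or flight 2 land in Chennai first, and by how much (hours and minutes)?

the first, by 4 hours 59 minutes

Flight 1 in UTC: 11:47 AM − 3:00 = 8:47 AM on Oct 11.
+5 hours 5 minutes → arrive 1:52 PM UTC on Oct 11.
Flight 2 in UTC: 8:52 PM − 8:00 = 12:52 PM on Oct 11.
+5 hours and 59 minutes → arrive 6:51 PM UTC on Oct 11.
Flight 1 lands earlier by 4 hours 59 minutes.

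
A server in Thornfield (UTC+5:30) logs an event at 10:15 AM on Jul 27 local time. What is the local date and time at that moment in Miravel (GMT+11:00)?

3:45 PM on July 27

In UTC: 10:15 AM − 5:30 = 4:45 AM on Jul 27.
Miravel is UTC+11:00: 4:45 AM + 11:00 = 3:45 PM on Jul 27.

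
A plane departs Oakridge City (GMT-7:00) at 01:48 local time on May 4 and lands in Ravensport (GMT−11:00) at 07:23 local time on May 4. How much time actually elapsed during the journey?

9 hours 35 minutes

Departure in UTC: 01:48 + 7:00 = 08:48 on May 4.
Arrival in UTC: 07:23 + 11:00 = 18:23 on May 4.
Elapsed = 18:23 − 08:48 = 9 hours 35 minutes.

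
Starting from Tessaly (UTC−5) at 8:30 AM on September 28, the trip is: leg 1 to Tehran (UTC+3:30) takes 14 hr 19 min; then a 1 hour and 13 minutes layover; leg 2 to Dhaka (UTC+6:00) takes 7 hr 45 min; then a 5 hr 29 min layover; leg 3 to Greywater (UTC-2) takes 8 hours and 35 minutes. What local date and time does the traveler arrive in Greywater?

12:51 AM on September 30

Convert departure to UTC: 8:30 AM + 5:00 = 1:30 PM UTC on Sep 28.
Add 14 hours and 19 minutes leg 1 → 3:49 AM UTC (Sep 29).
Add 1 hour 13 minutes layover in Tehran → 5:02 AM UTC.
Add 7 hours and 45 minutes leg 2 → 12:47 PM UTC.
Add 5 hours 29 minutes layover in Dhaka → 6:16 PM UTC.
Add 8 hours 35 minutes leg 3 → 2:51 AM UTC (Sep 30).
Greywater is UTC−2:00, so local arrival = 2:51 AM − 2:00 = 12:51 AM on Sep 30.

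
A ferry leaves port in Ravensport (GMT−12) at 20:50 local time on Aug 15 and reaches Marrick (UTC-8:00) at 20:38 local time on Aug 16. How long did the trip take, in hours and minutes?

Departure in UTC: 20:50 + 12:00 = 08:50 on Aug 16.
Arrival in UTC: 20:38 + 8:00 = 04:38 on Aug 17.
Elapsed = 04:38 − 08:50 (+1 day) = 19 hours 48 minutes.

19 hours 48 minutes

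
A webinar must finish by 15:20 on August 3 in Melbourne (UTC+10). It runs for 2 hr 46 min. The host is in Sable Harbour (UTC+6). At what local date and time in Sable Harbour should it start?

08:34 on August 3

Target end time in UTC: 15:20 − 10:00 = 05:20 on Aug 3.
Subtract 2 hours and 46 minutes → start 02:34 UTC on Aug 3.
Sable Harbour is UTC+6:00: 02:34 + 6:00 = 08:34 on Aug 3.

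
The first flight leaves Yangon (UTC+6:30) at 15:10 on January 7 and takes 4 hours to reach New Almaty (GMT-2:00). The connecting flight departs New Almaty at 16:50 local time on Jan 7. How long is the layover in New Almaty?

6 hours 10 minutes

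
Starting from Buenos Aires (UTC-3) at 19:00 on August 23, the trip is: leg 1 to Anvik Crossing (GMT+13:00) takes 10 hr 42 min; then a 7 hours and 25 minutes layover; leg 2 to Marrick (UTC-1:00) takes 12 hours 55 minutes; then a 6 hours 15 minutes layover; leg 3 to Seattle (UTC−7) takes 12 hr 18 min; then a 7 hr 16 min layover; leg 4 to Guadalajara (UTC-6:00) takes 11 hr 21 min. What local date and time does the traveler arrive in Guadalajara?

Convert departure to UTC: 19:00 + 3:00 = 22:00 UTC on Aug 23.
Add 10 hours and 42 minutes leg 1 → 08:42 UTC (Aug 24).
Add 7 hours and 25 minutes layover in Anvik Crossing → 16:07 UTC.
Add 12 hours and 55 minutes leg 2 → 05:02 UTC (Aug 25).
Add 6 hours and 15 minutes layover in Marrick → 11:17 UTC.
Add 12 hours 18 minutes leg 3 → 23:35 UTC.
Add 7 hours 16 minutes layover in Seattle → 06:51 UTC (Aug 26).
Add 11 hours 21 minutes leg 4 → 18:12 UTC.
Guadalajara is UTC−6:00, so local arrival = 18:12 − 6:00 = 12:12 on Aug 26.

12:12 on August 26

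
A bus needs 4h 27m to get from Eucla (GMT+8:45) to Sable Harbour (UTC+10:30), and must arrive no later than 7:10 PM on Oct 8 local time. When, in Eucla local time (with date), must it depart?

Target arrival in UTC: 7:10 PM − 10:30 = 8:40 AM on Oct 8.
Subtract 4 hours and 27 minutes → departure 4:13 AM UTC on Oct 8.
Eucla is UTC+8:45: 4:13 AM + 8:45 = 12:58 PM on Oct 8.

12:58 PM on October 8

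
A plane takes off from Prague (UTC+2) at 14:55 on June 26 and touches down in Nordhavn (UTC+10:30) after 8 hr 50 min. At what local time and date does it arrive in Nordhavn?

08:15 on June 27

Convert departure to UTC: 14:55 − 2:00 = 12:55 UTC on Jun 26.
Add 8 hours 50 minutes travel time → 21:45 UTC.
Nordhavn is UTC+10:30, so local arrival = 21:45 + 10:30 = 08:15 on Jun 27.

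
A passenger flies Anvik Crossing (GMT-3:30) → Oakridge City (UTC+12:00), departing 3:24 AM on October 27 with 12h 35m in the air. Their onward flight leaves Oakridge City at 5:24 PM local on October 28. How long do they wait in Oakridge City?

Convert departure to UTC: 3:24 AM + 3:30 = 6:54 AM UTC on Oct 27.
Add 12 hours and 35 minutes flight time → 7:29 PM UTC.
Oakridge City is UTC+12:00, so local arrival = 7:29 PM + 12:00 = 7:29 AM on Oct 28.
Layover = 5:24 PM − 7:29 AM = 9 hours 55 minutes.

9 hours 55 minutes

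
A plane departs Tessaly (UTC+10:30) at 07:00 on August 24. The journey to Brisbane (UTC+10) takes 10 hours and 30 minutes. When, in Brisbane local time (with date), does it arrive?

Convert departure to UTC: 07:00 − 10:30 = 20:30 UTC on Aug 23.
Add 10 hours and 30 minutes travel time → 07:00 UTC (Aug 24).
Brisbane is UTC+10:00, so local arrival = 07:00 + 10:00 = 17:00 on Aug 24.

17:00 on August 24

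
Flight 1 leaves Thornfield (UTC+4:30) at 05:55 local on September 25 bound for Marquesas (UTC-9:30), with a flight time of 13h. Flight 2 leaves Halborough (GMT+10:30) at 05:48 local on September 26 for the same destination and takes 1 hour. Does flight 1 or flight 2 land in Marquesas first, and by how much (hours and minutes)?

Flight 1 in UTC: 05:55 − 4:30 = 01:25 on Sep 25.
+13 hours → arrive 14:25 UTC on Sep 25.
Flight 2 in UTC: 05:48 − 10:30 = 19:18 on Sep 25.
+1 hour → arrive 20:18 UTC on Sep 25.
Flight 1 lands earlier by 5 hours 53 minutes.

the first, by 5 hours 53 minutes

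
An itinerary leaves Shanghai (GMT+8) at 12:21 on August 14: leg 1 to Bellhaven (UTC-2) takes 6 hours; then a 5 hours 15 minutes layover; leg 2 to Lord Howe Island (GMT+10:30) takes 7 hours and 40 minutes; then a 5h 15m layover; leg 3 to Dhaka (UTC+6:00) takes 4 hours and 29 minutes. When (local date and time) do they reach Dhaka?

15:00 on Aug 15

Convert departure to UTC: 12:21 − 8:00 = 04:21 UTC on Aug 14.
Add 6 hours leg 1 → 10:21 UTC.
Add 5 hours and 15 minutes layover in Bellhaven → 15:36 UTC.
Add 7 hours and 40 minutes leg 2 → 23:16 UTC.
Add 5 hours 15 minutes layover in Lord Howe Island → 04:31 UTC (Aug 15).
Add 4 hours and 29 minutes leg 3 → 09:00 UTC.
Dhaka is UTC+6:00, so local arrival = 09:00 + 6:00 = 15:00 on Aug 15.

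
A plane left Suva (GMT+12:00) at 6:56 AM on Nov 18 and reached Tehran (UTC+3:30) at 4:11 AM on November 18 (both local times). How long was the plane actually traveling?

Departure in UTC: 6:56 AM − 12:00 = 6:56 PM on Nov 17.
Arrival in UTC: 4:11 AM − 3:30 = 12:41 AM on Nov 18.
Elapsed = 12:41 AM − 6:56 PM (+1 day) = 5 hours 45 minutes.

5 hours 45 minutes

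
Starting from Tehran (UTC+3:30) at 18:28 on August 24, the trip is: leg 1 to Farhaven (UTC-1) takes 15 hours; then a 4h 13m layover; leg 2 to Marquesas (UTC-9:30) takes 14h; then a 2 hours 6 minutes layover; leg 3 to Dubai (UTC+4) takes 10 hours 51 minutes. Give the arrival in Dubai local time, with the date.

17:08 on August 26

Convert departure to UTC: 18:28 − 3:30 = 14:58 UTC on Aug 24.
Add 15 hours leg 1 → 05:58 UTC (Aug 25).
Add 4 hours 13 minutes layover in Farhaven → 10:11 UTC.
Add 14 hours leg 2 → 00:11 UTC (Aug 26).
Add 2 hours 6 minutes layover in Marquesas → 02:17 UTC.
Add 10 hours and 51 minutes leg 3 → 13:08 UTC.
Dubai is UTC+4:00, so local arrival = 13:08 + 4:00 = 17:08 on Aug 26.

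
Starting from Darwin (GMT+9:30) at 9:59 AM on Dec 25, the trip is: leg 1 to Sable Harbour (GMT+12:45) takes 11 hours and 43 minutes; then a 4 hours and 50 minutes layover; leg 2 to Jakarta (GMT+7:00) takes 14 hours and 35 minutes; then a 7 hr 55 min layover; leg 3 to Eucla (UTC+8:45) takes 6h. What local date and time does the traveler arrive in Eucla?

6:17 AM on December 27

Convert departure to UTC: 9:59 AM − 9:30 = 12:29 AM UTC on Dec 25.
Add 11 hours 43 minutes leg 1 → 12:12 PM UTC.
Add 4 hours and 50 minutes layover in Sable Harbour → 5:02 PM UTC.
Add 14 hours and 35 minutes leg 2 → 7:37 AM UTC (Dec 26).
Add 7 hours and 55 minutes layover in Jakarta → 3:32 PM UTC.
Add 6 hours leg 3 → 9:32 PM UTC.
Eucla is UTC+8:45, so local arrival = 9:32 PM + 8:45 = 6:17 AM on Dec 27.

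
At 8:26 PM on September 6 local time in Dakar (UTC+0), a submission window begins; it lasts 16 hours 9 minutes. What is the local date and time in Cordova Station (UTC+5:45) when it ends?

Dakar is at UTC+0, so start is already 8:26 PM UTC on Sep 6.
Add 16 hours 9 minutes duration → 12:35 PM UTC (Sep 7).
Cordova Station is UTC+5:45, so local end time = 12:35 PM + 5:45 = 6:20 PM on Sep 7.

6:20 PM on Sep 7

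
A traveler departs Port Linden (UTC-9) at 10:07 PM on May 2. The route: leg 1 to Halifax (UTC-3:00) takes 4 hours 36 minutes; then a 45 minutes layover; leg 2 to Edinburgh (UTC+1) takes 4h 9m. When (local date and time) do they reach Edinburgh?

5:37 PM on May 3

Convert departure to UTC: 10:07 PM + 9:00 = 7:07 AM UTC on May 3.
Add 4 hours 36 minutes leg 1 → 11:43 AM UTC.
Add 45 minutes layover in Halifax → 12:28 PM UTC.
Add 4 hours and 9 minutes leg 2 → 4:37 PM UTC.
Edinburgh is UTC+1:00, so local arrival = 4:37 PM + 1:00 = 5:37 PM on May 3.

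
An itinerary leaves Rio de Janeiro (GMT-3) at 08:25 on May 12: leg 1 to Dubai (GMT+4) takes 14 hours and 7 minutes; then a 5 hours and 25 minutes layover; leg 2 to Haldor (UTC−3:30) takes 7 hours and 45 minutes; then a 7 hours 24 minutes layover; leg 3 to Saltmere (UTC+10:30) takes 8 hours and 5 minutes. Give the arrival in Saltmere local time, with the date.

16:41 on May 14

Convert departure to UTC: 08:25 + 3:00 = 11:25 UTC on May 12.
Add 14 hours and 7 minutes leg 1 → 01:32 UTC (May 13).
Add 5 hours and 25 minutes layover in Dubai → 06:57 UTC.
Add 7 hours 45 minutes leg 2 → 14:42 UTC.
Add 7 hours 24 minutes layover in Haldor → 22:06 UTC.
Add 8 hours and 5 minutes leg 3 → 06:11 UTC (May 14).
Saltmere is UTC+10:30, so local arrival = 06:11 + 10:30 = 16:41 on May 14.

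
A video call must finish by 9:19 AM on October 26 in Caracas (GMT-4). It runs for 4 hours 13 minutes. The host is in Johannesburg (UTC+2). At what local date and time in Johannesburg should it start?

11:06 AM on October 26

Target end time in UTC: 9:19 AM + 4:00 = 1:19 PM on Oct 26.
Subtract 4 hours 13 minutes → start 9:06 AM UTC on Oct 26.
Johannesburg is UTC+2:00: 9:06 AM + 2:00 = 11:06 AM on Oct 26.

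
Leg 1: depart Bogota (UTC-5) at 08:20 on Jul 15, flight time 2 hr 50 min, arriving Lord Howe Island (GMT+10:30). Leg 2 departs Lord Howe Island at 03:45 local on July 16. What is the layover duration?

1 hour 5 minutes

Convert departure to UTC: 08:20 + 5:00 = 13:20 UTC on Jul 15.
Add 2 hours 50 minutes flight time → 16:10 UTC.
Lord Howe Island is UTC+10:30, so local arrival = 16:10 + 10:30 = 02:40 on Jul 16.
Layover = 03:45 − 02:40 = 1 hour 5 minutes.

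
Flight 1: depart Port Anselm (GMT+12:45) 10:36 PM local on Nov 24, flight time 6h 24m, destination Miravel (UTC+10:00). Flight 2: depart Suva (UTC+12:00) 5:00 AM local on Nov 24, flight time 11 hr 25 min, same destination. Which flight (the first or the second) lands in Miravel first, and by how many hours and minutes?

the second, by 11 hours 50 minutes

Flight 1 in UTC: 10:36 PM − 12:45 = 9:51 AM on Nov 24.
+6 hours 24 minutes → arrive 4:15 PM UTC on Nov 24.
Flight 2 in UTC: 5:00 AM − 12:00 = 5:00 PM on Nov 23.
+11 hours and 25 minutes → arrive 4:25 AM UTC on Nov 24.
Flight 2 lands earlier by 11 hours 50 minutes.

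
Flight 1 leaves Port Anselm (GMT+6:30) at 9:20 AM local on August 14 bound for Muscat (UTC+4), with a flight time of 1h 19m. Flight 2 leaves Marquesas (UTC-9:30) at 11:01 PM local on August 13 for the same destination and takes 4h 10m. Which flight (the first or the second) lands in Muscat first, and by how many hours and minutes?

Flight 1 in UTC: 9:20 AM − 6:30 = 2:50 AM on Aug 14.
+1 hour 19 minutes → arrive 4:09 AM UTC on Aug 14.
Flight 2 in UTC: 11:01 PM + 9:30 = 8:31 AM on Aug 14.
+4 hours 10 minutes → arrive 12:41 PM UTC on Aug 14.
Flight 1 lands earlier by 8 hours 32 minutes.

the first, by 8 hours 32 minutes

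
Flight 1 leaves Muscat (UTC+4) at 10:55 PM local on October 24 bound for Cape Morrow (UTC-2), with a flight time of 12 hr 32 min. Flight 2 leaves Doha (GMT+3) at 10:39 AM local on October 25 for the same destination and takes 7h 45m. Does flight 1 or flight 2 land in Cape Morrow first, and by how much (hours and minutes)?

the first, by 7 hours 57 minutes

Flight 1 in UTC: 10:55 PM − 4:00 = 6:55 PM on Oct 24.
+12 hours and 32 minutes → arrive 7:27 AM UTC on Oct 25.
Flight 2 in UTC: 10:39 AM − 3:00 = 7:39 AM on Oct 25.
+7 hours 45 minutes → arrive 3:24 PM UTC on Oct 25.
Flight 1 lands earlier by 7 hours 57 minutes.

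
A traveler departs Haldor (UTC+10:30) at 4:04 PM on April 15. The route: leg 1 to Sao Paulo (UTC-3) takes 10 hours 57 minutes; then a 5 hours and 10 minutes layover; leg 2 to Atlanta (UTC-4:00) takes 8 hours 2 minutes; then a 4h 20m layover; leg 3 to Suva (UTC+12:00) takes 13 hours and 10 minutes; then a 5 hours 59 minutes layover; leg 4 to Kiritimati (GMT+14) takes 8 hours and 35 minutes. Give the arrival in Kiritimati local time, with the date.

3:47 AM on April 18

Convert departure to UTC: 4:04 PM − 10:30 = 5:34 AM UTC on Apr 15.
Add 10 hours and 57 minutes leg 1 → 4:31 PM UTC.
Add 5 hours and 10 minutes layover in Sao Paulo → 9:41 PM UTC.
Add 8 hours 2 minutes leg 2 → 5:43 AM UTC (Apr 16).
Add 4 hours 20 minutes layover in Atlanta → 10:03 AM UTC.
Add 13 hours and 10 minutes leg 3 → 11:13 PM UTC.
Add 5 hours and 59 minutes layover in Suva → 5:12 AM UTC (Apr 17).
Add 8 hours 35 minutes leg 4 → 1:47 PM UTC.
Kiritimati is UTC+14:00, so local arrival = 1:47 PM + 14:00 = 3:47 AM on Apr 18.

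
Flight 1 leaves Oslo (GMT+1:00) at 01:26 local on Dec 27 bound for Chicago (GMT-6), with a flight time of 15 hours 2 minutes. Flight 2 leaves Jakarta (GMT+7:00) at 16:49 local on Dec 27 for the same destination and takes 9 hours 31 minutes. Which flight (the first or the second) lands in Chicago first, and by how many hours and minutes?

Flight 1 in UTC: 01:26 − 1:00 = 00:26 on Dec 27.
+15 hours 2 minutes → arrive 15:28 UTC on Dec 27.
Flight 2 in UTC: 16:49 − 7:00 = 09:49 on Dec 27.
+9 hours 31 minutes → arrive 19:20 UTC on Dec 27.
Flight 1 lands earlier by 3 hours 52 minutes.

the first, by 3 hours 52 minutes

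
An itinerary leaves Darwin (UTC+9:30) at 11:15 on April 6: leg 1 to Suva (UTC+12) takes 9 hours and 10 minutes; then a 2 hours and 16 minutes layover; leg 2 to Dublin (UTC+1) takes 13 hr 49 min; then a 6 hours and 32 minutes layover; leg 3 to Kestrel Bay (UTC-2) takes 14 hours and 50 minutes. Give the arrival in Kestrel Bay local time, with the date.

22:22 on Apr 7

Convert departure to UTC: 11:15 − 9:30 = 01:45 UTC on Apr 6.
Add 9 hours 10 minutes leg 1 → 10:55 UTC.
Add 2 hours 16 minutes layover in Suva → 13:11 UTC.
Add 13 hours and 49 minutes leg 2 → 03:00 UTC (Apr 7).
Add 6 hours and 32 minutes layover in Dublin → 09:32 UTC.
Add 14 hours 50 minutes leg 3 → 00:22 UTC (Apr 8).
Kestrel Bay is UTC−2:00, so local arrival = 00:22 − 2:00 = 22:22 on Apr 7.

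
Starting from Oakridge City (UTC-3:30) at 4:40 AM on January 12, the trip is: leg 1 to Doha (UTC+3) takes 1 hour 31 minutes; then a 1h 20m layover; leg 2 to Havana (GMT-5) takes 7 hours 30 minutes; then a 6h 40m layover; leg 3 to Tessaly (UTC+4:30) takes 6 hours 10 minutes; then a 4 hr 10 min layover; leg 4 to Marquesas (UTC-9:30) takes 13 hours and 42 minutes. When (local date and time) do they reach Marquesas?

Convert departure to UTC: 4:40 AM + 3:30 = 8:10 AM UTC on Jan 12.
Add 1 hour and 31 minutes leg 1 → 9:41 AM UTC.
Add 1 hour and 20 minutes layover in Doha → 11:01 AM UTC.
Add 7 hours 30 minutes leg 2 → 6:31 PM UTC.
Add 6 hours and 40 minutes layover in Havana → 1:11 AM UTC (Jan 13).
Add 6 hours 10 minutes leg 3 → 7:21 AM UTC.
Add 4 hours and 10 minutes layover in Tessaly → 11:31 AM UTC.
Add 13 hours 42 minutes leg 4 → 1:13 AM UTC (Jan 14).
Marquesas is UTC−9:30, so local arrival = 1:13 AM − 9:30 = 3:43 PM on Jan 13.

3:43 PM on January 13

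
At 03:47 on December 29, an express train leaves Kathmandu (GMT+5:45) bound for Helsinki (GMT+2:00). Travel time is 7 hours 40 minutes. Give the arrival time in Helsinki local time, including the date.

Helsinki is 3:45 behind Kathmandu.
After 7 hours and 40 minutes it is 11:27 in Kathmandu.
Shift by the zone difference: 11:27 − 3:45 = 07:42 on Dec 29 in Helsinki.

07:42 on December 29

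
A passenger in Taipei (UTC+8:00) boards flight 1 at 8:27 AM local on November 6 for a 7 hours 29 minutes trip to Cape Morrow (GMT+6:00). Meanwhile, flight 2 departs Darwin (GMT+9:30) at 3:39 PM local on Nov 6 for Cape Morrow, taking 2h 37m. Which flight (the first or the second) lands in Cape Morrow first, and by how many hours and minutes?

the first, by 50 minutes

Flight 1 in UTC: 8:27 AM − 8:00 = 12:27 AM on Nov 6.
+7 hours and 29 minutes → arrive 7:56 AM UTC on Nov 6.
Flight 2 in UTC: 3:39 PM − 9:30 = 6:09 AM on Nov 6.
+2 hours 37 minutes → arrive 8:46 AM UTC on Nov 6.
Flight 1 lands earlier by 50 minutes.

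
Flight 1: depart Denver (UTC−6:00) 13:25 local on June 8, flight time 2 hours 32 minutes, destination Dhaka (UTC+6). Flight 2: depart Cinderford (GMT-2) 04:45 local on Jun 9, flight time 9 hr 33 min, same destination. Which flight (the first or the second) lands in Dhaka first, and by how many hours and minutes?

Flight 1 in UTC: 13:25 + 6:00 = 19:25 on Jun 8.
+2 hours and 32 minutes → arrive 21:57 UTC on Jun 8.
Flight 2 in UTC: 04:45 + 2:00 = 06:45 on Jun 9.
+9 hours and 33 minutes → arrive 16:18 UTC on Jun 9.
Flight 1 lands earlier by 18 hours 21 minutes.

the first, by 18 hours 21 minutes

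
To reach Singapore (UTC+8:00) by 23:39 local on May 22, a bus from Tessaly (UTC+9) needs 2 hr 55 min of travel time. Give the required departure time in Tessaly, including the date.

21:44 on May 22

Target arrival in UTC: 23:39 − 8:00 = 15:39 on May 22.
Subtract 2 hours 55 minutes → departure 12:44 UTC on May 22.
Tessaly is UTC+9:00: 12:44 + 9:00 = 21:44 on May 22.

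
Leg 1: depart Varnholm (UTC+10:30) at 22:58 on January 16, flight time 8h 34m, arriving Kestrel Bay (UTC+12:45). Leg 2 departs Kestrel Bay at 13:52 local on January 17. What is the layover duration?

4 hours 5 minutes

Convert departure to UTC: 22:58 − 10:30 = 12:28 UTC on Jan 16.
Add 8 hours 34 minutes flight time → 21:02 UTC.
Kestrel Bay is UTC+12:45, so local arrival = 21:02 + 12:45 = 09:47 on Jan 17.
Layover = 13:52 − 09:47 = 4 hours 5 minutes.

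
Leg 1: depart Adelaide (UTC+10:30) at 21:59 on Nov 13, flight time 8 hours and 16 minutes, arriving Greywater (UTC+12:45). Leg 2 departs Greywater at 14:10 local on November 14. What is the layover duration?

5 hours 40 minutes

Convert departure to UTC: 21:59 − 10:30 = 11:29 UTC on Nov 13.
Add 8 hours 16 minutes flight time → 19:45 UTC.
Greywater is UTC+12:45, so local arrival = 19:45 + 12:45 = 08:30 on Nov 14.
Layover = 14:10 − 08:30 = 5 hours 40 minutes.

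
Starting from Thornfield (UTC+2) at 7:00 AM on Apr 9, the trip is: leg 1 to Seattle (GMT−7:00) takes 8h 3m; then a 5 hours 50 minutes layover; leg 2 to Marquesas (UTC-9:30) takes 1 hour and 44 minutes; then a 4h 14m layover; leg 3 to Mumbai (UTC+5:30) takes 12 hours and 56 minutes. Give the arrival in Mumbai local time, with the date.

Convert departure to UTC: 7:00 AM − 2:00 = 5:00 AM UTC on Apr 9.
Add 8 hours 3 minutes leg 1 → 1:03 PM UTC.
Add 5 hours 50 minutes layover in Seattle → 6:53 PM UTC.
Add 1 hour and 44 minutes leg 2 → 8:37 PM UTC.
Add 4 hours 14 minutes layover in Marquesas → 12:51 AM UTC (Apr 10).
Add 12 hours and 56 minutes leg 3 → 1:47 PM UTC.
Mumbai is UTC+5:30, so local arrival = 1:47 PM + 5:30 = 7:17 PM on Apr 10.

7:17 PM on April 10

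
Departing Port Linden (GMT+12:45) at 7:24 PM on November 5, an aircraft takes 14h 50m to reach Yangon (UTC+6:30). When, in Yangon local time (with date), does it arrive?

Convert departure to UTC: 7:24 PM − 12:45 = 6:39 AM UTC on Nov 5.
Add 14 hours and 50 minutes travel time → 9:29 PM UTC.
Yangon is UTC+6:30, so local arrival = 9:29 PM + 6:30 = 3:59 AM on Nov 6.

3:59 AM on November 6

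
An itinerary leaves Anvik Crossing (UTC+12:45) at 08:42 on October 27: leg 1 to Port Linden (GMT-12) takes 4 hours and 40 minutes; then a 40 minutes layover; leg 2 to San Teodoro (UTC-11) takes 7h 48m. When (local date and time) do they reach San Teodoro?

22:05 on Oct 26

Convert departure to UTC: 08:42 − 12:45 = 19:57 UTC on Oct 26.
Add 4 hours 40 minutes leg 1 → 00:37 UTC (Oct 27).
Add 40 minutes layover in Port Linden → 01:17 UTC.
Add 7 hours and 48 minutes leg 2 → 09:05 UTC.
San Teodoro is UTC−11:00, so local arrival = 09:05 − 11:00 = 22:05 on Oct 26.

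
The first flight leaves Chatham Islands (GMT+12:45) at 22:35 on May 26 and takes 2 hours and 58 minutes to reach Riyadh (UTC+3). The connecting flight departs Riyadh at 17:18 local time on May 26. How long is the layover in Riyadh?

Convert departure to UTC: 22:35 − 12:45 = 09:50 UTC on May 26.
Add 2 hours and 58 minutes flight time → 12:48 UTC.
Riyadh is UTC+3:00, so local arrival = 12:48 + 3:00 = 15:48 on May 26.
Layover = 17:18 − 15:48 = 1 hour 30 minutes.

1 hour 30 minutes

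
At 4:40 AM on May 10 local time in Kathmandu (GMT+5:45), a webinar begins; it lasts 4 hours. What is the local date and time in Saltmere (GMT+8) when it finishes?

10:55 AM on May 10

Convert start to UTC: 4:40 AM − 5:45 = 10:55 PM UTC on May 9.
Add 4 hours duration → 2:55 AM UTC (May 10).
Saltmere is UTC+8:00, so local end time = 2:55 AM + 8:00 = 10:55 AM on May 10.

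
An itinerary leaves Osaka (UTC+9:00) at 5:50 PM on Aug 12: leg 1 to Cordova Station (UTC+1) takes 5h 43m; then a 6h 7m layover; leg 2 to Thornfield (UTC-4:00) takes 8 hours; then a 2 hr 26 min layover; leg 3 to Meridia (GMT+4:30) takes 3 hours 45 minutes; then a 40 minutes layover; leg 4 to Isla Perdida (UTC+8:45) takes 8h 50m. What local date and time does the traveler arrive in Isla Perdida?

Convert departure to UTC: 5:50 PM − 9:00 = 8:50 AM UTC on Aug 12.
Add 5 hours 43 minutes leg 1 → 2:33 PM UTC.
Add 6 hours and 7 minutes layover in Cordova Station → 8:40 PM UTC.
Add 8 hours leg 2 → 4:40 AM UTC (Aug 13).
Add 2 hours 26 minutes layover in Thornfield → 7:06 AM UTC.
Add 3 hours 45 minutes leg 3 → 10:51 AM UTC.
Add 40 minutes layover in Meridia → 11:31 AM UTC.
Add 8 hours 50 minutes leg 4 → 8:21 PM UTC.
Isla Perdida is UTC+8:45, so local arrival = 8:21 PM + 8:45 = 5:06 AM on Aug 14.

5:06 AM on August 14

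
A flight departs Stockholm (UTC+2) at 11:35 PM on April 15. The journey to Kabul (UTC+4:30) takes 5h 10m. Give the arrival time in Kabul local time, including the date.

Convert departure to UTC: 11:35 PM − 2:00 = 9:35 PM UTC on Apr 15.
Add 5 hours 10 minutes travel time → 2:45 AM UTC (Apr 16).
Kabul is UTC+4:30, so local arrival = 2:45 AM + 4:30 = 7:15 AM on Apr 16.

7:15 AM on Apr 16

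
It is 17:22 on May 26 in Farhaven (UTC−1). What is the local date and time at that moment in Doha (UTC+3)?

In UTC: 17:22 + 1:00 = 18:22 on May 26.
Doha is UTC+3:00: 18:22 + 3:00 = 21:22 on May 26.

21:22 on May 26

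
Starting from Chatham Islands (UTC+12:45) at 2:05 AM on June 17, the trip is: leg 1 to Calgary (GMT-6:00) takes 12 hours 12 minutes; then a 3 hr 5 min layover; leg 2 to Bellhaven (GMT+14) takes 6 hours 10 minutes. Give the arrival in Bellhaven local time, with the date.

12:47 AM on Jun 18

Convert departure to UTC: 2:05 AM − 12:45 = 1:20 PM UTC on Jun 16.
Add 12 hours and 12 minutes leg 1 → 1:32 AM UTC (Jun 17).
Add 3 hours and 5 minutes layover in Calgary → 4:37 AM UTC.
Add 6 hours and 10 minutes leg 2 → 10:47 AM UTC.
Bellhaven is UTC+14:00, so local arrival = 10:47 AM + 14:00 = 12:47 AM on Jun 18.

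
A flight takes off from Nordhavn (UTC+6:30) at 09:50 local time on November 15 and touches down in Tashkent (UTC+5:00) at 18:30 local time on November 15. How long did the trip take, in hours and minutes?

10 hours 10 minutes

Departure in UTC: 09:50 − 6:30 = 03:20 on Nov 15.
Arrival in UTC: 18:30 − 5:00 = 13:30 on Nov 15.
Elapsed = 13:30 − 03:20 = 10 hours 10 minutes.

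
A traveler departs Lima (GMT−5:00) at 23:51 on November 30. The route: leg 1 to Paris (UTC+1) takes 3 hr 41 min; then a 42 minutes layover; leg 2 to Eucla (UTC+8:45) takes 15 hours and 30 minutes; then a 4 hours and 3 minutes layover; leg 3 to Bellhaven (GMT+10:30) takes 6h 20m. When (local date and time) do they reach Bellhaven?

Convert departure to UTC: 23:51 + 5:00 = 04:51 UTC on Dec 1.
Add 3 hours and 41 minutes leg 1 → 08:32 UTC.
Add 42 minutes layover in Paris → 09:14 UTC.
Add 15 hours and 30 minutes leg 2 → 00:44 UTC (Dec 2).
Add 4 hours and 3 minutes layover in Eucla → 04:47 UTC.
Add 6 hours 20 minutes leg 3 → 11:07 UTC.
Bellhaven is UTC+10:30, so local arrival = 11:07 + 10:30 = 21:37 on Dec 2.

21:37 on December 2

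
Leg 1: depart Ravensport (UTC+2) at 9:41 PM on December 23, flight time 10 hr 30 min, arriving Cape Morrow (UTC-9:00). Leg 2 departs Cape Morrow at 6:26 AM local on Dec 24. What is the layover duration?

Convert departure to UTC: 9:41 PM − 2:00 = 7:41 PM UTC on Dec 23.
Add 10 hours 30 minutes flight time → 6:11 AM UTC (Dec 24).
Cape Morrow is UTC−9:00, so local arrival = 6:11 AM − 9:00 = 9:11 PM on Dec 23.
Layover = 6:26 AM − 9:11 PM (+1 day) = 9 hours 15 minutes.

9 hours 15 minutes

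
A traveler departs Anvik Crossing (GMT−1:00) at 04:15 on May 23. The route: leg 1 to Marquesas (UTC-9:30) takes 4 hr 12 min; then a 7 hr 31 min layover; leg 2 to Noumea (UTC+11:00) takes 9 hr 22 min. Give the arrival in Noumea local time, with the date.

13:20 on May 24

Convert departure to UTC: 04:15 + 1:00 = 05:15 UTC on May 23.
Add 4 hours 12 minutes leg 1 → 09:27 UTC.
Add 7 hours 31 minutes layover in Marquesas → 16:58 UTC.
Add 9 hours and 22 minutes leg 2 → 02:20 UTC (May 24).
Noumea is UTC+11:00, so local arrival = 02:20 + 11:00 = 13:20 on May 24.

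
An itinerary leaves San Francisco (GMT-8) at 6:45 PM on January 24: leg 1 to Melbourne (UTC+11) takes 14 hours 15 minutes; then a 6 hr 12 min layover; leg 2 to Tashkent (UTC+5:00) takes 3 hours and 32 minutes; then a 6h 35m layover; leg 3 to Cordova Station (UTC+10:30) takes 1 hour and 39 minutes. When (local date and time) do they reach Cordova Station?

Convert departure to UTC: 6:45 PM + 8:00 = 2:45 AM UTC on Jan 25.
Add 14 hours and 15 minutes leg 1 → 5:00 PM UTC.
Add 6 hours 12 minutes layover in Melbourne → 11:12 PM UTC.
Add 3 hours and 32 minutes leg 2 → 2:44 AM UTC (Jan 26).
Add 6 hours and 35 minutes layover in Tashkent → 9:19 AM UTC.
Add 1 hour and 39 minutes leg 3 → 10:58 AM UTC.
Cordova Station is UTC+10:30, so local arrival = 10:58 AM + 10:30 = 9:28 PM on Jan 26.

9:28 PM on January 26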